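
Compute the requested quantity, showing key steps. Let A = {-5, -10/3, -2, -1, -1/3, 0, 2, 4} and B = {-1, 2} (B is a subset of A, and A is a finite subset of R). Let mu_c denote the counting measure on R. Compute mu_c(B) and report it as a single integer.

Counting measure assigns mu_c(E) = |E| (number of elements) when E is finite.
B has 2 element(s), so mu_c(B) = 2.

2


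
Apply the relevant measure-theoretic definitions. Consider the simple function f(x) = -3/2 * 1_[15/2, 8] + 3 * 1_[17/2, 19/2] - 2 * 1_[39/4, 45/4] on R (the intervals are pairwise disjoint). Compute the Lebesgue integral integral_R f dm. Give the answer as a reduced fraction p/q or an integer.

For a simple function f = sum_i c_i * 1_{A_i} with disjoint A_i,
  integral f dm = sum_i c_i * m(A_i).
Lengths of the A_i:
  m(A_1) = 8 - 15/2 = 1/2.
  m(A_2) = 19/2 - 17/2 = 1.
  m(A_3) = 45/4 - 39/4 = 3/2.
Contributions c_i * m(A_i):
  (-3/2) * (1/2) = -3/4.
  (3) * (1) = 3.
  (-2) * (3/2) = -3.
Total: -3/4 + 3 - 3 = -3/4.

-3/4


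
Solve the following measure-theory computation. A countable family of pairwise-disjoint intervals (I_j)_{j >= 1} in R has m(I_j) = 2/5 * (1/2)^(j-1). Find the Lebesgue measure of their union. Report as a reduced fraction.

By countable additivity of the Lebesgue measure on pairwise disjoint measurable sets,
  m(union_{j >= 1} I_j) = sum_{j >= 1} m(I_j) = sum_{j >= 1} a * r^(j-1),
  with a = 2/5 and r = 1/2.
Since 0 < r = 1/2 < 1, the geometric series converges:
  sum_{j >= 1} a * r^(j-1) = a / (1 - r).
  = 2/5 / (1 - 1/2)
  = 2/5 / (1/2)
  = 4/5.

4/5


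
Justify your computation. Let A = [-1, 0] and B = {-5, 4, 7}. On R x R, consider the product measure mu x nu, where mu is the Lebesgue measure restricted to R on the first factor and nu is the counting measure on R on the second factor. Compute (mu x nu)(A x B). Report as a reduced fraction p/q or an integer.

For a measurable rectangle A x B, the product measure satisfies
  (mu x nu)(A x B) = mu(A) * nu(B).
  mu(A) = 1.
  nu(B) = 3.
  (mu x nu)(A x B) = 1 * 3 = 3.

3


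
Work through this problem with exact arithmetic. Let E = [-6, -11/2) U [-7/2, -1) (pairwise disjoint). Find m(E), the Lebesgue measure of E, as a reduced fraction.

For pairwise disjoint intervals, m(union_i I_i) = sum_i m(I_i),
and m is invariant under swapping open/closed endpoints (single points have measure 0).
So m(E) = sum_i (b_i - a_i).
  I_1 has length -11/2 - (-6) = 1/2.
  I_2 has length -1 - (-7/2) = 5/2.
Summing:
  m(E) = 1/2 + 5/2 = 3.

3


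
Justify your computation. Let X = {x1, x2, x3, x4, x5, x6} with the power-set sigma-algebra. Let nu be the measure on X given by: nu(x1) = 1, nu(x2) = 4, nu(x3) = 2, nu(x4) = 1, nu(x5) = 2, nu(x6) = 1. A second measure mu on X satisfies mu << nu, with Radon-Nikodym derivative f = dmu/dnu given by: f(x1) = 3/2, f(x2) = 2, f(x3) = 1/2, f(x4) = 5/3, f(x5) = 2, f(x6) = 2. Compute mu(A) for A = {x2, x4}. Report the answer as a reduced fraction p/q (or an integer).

By the defining property of the Radon-Nikodym derivative, for every measurable set A,
  mu(A) = integral_A f dnu.
Since nu is a discrete measure concentrated on the atoms of X, the integral over A reduces to the sum
  mu(A) = sum_{x in A} f(x) * nu({x}).
Computing each term:
  x2: f(x2) * nu(x2) = 2 * 4 = 8.
  x4: f(x4) * nu(x4) = 5/3 * 1 = 5/3.
Summing: mu(A) = 8 + 5/3 = 29/3.

29/3


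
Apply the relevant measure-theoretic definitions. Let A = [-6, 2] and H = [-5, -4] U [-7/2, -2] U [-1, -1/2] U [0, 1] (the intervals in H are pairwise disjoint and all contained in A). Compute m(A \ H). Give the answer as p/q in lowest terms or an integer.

The ambient interval has length m(A) = 2 - (-6) = 8.
Since the holes are disjoint and sit inside A, by finite additivity
  m(H) = sum_i (b_i - a_i), and m(A \ H) = m(A) - m(H).
Computing the hole measures:
  m(H_1) = -4 - (-5) = 1.
  m(H_2) = -2 - (-7/2) = 3/2.
  m(H_3) = -1/2 - (-1) = 1/2.
  m(H_4) = 1 - 0 = 1.
Summed: m(H) = 1 + 3/2 + 1/2 + 1 = 4.
So m(A \ H) = 8 - 4 = 4.

4


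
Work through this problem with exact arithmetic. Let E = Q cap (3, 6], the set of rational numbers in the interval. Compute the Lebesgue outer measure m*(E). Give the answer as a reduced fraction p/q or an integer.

Q cap (3, 6] is countable; list its elements as q_1, q_2, ... . Fix eps > 0 and cover the k-th point by an interval of length eps * 2^(-k). The cover has total length eps * sum_{k>=1} 2^(-k) = eps, so by definition of outer measure m*(Q cap (3, 6]) <= eps. Since eps was arbitrary and m* >= 0, the outer measure is 0.

0


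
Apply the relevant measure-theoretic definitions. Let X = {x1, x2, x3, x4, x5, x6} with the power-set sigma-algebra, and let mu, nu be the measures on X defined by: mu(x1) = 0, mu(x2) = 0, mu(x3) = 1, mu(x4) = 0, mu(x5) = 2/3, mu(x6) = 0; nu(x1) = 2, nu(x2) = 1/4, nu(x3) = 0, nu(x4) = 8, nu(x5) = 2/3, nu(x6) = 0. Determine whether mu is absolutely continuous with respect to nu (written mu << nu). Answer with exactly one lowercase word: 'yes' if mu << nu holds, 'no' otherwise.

mu << nu means: every nu-null measurable set is also mu-null; equivalently, for every atom x, if nu({x}) = 0 then mu({x}) = 0.
Checking each atom:
  x1: nu = 2 > 0 -> no constraint.
  x2: nu = 1/4 > 0 -> no constraint.
  x3: nu = 0, mu = 1 > 0 -> violates mu << nu.
  x4: nu = 8 > 0 -> no constraint.
  x5: nu = 2/3 > 0 -> no constraint.
  x6: nu = 0, mu = 0 -> consistent with mu << nu.
The atom(s) x3 violate the condition (nu = 0 but mu > 0). Therefore mu is NOT absolutely continuous w.r.t. nu.

no


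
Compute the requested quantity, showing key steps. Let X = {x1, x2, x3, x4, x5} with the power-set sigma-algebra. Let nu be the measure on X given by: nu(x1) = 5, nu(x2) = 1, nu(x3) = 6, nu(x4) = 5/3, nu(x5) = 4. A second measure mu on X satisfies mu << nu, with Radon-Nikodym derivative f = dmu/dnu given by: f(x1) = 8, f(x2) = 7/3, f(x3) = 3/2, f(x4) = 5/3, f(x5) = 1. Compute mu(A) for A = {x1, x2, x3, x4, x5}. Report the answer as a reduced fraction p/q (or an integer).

By the defining property of the Radon-Nikodym derivative, for every measurable set A,
  mu(A) = integral_A f dnu.
Since nu is a discrete measure concentrated on the atoms of X, the integral over A reduces to the sum
  mu(A) = sum_{x in A} f(x) * nu({x}).
Computing each term:
  x1: f(x1) * nu(x1) = 8 * 5 = 40.
  x2: f(x2) * nu(x2) = 7/3 * 1 = 7/3.
  x3: f(x3) * nu(x3) = 3/2 * 6 = 9.
  x4: f(x4) * nu(x4) = 5/3 * 5/3 = 25/9.
  x5: f(x5) * nu(x5) = 1 * 4 = 4.
Summing: mu(A) = 40 + 7/3 + 9 + 25/9 + 4 = 523/9.

523/9


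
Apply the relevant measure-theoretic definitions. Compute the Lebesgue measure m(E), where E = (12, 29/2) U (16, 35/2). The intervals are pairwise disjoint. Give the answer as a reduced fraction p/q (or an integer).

For pairwise disjoint intervals, m(union_i I_i) = sum_i m(I_i),
and m is invariant under swapping open/closed endpoints (single points have measure 0).
So m(E) = sum_i (b_i - a_i).
  I_1 has length 29/2 - 12 = 5/2.
  I_2 has length 35/2 - 16 = 3/2.
Summing:
  m(E) = 5/2 + 3/2 = 4.

4


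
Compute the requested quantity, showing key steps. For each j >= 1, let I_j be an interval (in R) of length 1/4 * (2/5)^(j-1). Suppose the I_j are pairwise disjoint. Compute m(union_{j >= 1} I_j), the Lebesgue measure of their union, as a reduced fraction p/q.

By countable additivity of the Lebesgue measure on pairwise disjoint measurable sets,
  m(union_{j >= 1} I_j) = sum_{j >= 1} m(I_j) = sum_{j >= 1} a * r^(j-1),
  with a = 1/4 and r = 2/5.
Since 0 < r = 2/5 < 1, the geometric series converges:
  sum_{j >= 1} a * r^(j-1) = a / (1 - r).
  = 1/4 / (1 - 2/5)
  = 1/4 / (3/5)
  = 5/12.

5/12


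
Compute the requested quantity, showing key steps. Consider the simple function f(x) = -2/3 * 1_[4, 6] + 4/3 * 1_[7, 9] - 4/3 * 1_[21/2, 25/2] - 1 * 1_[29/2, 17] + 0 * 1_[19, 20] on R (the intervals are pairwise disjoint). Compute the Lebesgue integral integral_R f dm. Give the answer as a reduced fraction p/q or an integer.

For a simple function f = sum_i c_i * 1_{A_i} with disjoint A_i,
  integral f dm = sum_i c_i * m(A_i).
Lengths of the A_i:
  m(A_1) = 6 - 4 = 2.
  m(A_2) = 9 - 7 = 2.
  m(A_3) = 25/2 - 21/2 = 2.
  m(A_4) = 17 - 29/2 = 5/2.
  m(A_5) = 20 - 19 = 1.
Contributions c_i * m(A_i):
  (-2/3) * (2) = -4/3.
  (4/3) * (2) = 8/3.
  (-4/3) * (2) = -8/3.
  (-1) * (5/2) = -5/2.
  (0) * (1) = 0.
Total: -4/3 + 8/3 - 8/3 - 5/2 + 0 = -23/6.

-23/6


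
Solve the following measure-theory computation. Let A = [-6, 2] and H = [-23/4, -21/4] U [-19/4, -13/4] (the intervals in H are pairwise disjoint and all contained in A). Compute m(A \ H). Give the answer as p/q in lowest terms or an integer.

The ambient interval has length m(A) = 2 - (-6) = 8.
Since the holes are disjoint and sit inside A, by finite additivity
  m(H) = sum_i (b_i - a_i), and m(A \ H) = m(A) - m(H).
Computing the hole measures:
  m(H_1) = -21/4 - (-23/4) = 1/2.
  m(H_2) = -13/4 - (-19/4) = 3/2.
Summed: m(H) = 1/2 + 3/2 = 2.
So m(A \ H) = 8 - 2 = 6.

6


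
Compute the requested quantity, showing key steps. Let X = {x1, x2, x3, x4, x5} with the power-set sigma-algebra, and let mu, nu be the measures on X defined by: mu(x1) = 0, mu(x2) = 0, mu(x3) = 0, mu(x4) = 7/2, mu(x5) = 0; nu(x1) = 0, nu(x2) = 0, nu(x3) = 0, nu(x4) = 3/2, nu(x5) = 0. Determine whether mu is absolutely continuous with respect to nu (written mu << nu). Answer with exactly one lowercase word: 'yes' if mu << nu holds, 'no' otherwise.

mu << nu means: every nu-null measurable set is also mu-null; equivalently, for every atom x, if nu({x}) = 0 then mu({x}) = 0.
Checking each atom:
  x1: nu = 0, mu = 0 -> consistent with mu << nu.
  x2: nu = 0, mu = 0 -> consistent with mu << nu.
  x3: nu = 0, mu = 0 -> consistent with mu << nu.
  x4: nu = 3/2 > 0 -> no constraint.
  x5: nu = 0, mu = 0 -> consistent with mu << nu.
No atom violates the condition. Therefore mu << nu.

yes


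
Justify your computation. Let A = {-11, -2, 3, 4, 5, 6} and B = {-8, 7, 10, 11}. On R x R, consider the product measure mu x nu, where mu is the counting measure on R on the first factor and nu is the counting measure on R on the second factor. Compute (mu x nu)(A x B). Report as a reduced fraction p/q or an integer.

For a measurable rectangle A x B, the product measure satisfies
  (mu x nu)(A x B) = mu(A) * nu(B).
  mu(A) = 6.
  nu(B) = 4.
  (mu x nu)(A x B) = 6 * 4 = 24.

24


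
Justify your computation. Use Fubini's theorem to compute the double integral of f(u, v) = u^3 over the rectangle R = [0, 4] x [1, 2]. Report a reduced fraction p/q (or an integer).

f(u, v) is a tensor product of a function of u and a function of v, and both factors are bounded continuous (hence Lebesgue integrable) on the rectangle, so Fubini's theorem applies:
  integral_R f d(m x m) = (integral_a1^b1 u^3 du) * (integral_a2^b2 1 dv).
Inner integral in u: integral_{0}^{4} u^3 du = (4^4 - 0^4)/4
  = 64.
Inner integral in v: integral_{1}^{2} 1 dv = (2^1 - 1^1)/1
  = 1.
Product: (64) * (1) = 64.

64


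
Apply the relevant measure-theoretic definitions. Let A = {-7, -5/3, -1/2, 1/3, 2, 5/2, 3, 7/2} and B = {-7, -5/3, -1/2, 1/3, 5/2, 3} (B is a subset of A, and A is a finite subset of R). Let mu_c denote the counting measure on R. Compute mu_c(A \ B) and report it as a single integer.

Counting measure assigns mu_c(E) = |E| (number of elements) when E is finite. For B subset A, A \ B is the set of elements of A not in B, so |A \ B| = |A| - |B|.
|A| = 8, |B| = 6, so mu_c(A \ B) = 8 - 6 = 2.

2


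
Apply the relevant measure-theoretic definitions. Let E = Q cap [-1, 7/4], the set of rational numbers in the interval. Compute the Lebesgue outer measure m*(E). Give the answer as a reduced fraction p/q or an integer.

E = Q cap [-1, 7/4] is a subset of Q, which is countable. Enumerate Q = {q_1, q_2, ...}; for any eps > 0, cover q_k by the open interval (q_k - eps/2^(k+1), q_k + eps/2^(k+1)), of length eps/2^k. The total cover length is sum_{k>=1} eps/2^k = eps. Hence m*(E) <= m*(Q) <= eps for every eps > 0, and since outer measure is non-negative, m*(E) = 0.

0


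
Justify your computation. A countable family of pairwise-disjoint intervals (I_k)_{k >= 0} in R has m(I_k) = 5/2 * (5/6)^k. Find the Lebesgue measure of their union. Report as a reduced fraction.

By countable additivity of the Lebesgue measure on pairwise disjoint measurable sets,
  m(union_{k >= 0} I_k) = sum_{k >= 0} m(I_k) = sum_{k >= 0} a * r^k,
  with a = 5/2 and r = 5/6.
Since 0 < r = 5/6 < 1, the geometric series converges:
  sum_{k >= 0} a * r^k = a / (1 - r).
  = 5/2 / (1 - 5/6)
  = 5/2 / (1/6)
  = 15.

15


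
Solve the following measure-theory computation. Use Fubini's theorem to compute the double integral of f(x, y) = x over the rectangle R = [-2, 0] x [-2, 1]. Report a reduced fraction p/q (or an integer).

f(x, y) is a tensor product of a function of x and a function of y, and both factors are bounded continuous (hence Lebesgue integrable) on the rectangle, so Fubini's theorem applies:
  integral_R f d(m x m) = (integral_a1^b1 x dx) * (integral_a2^b2 1 dy).
Inner integral in x: integral_{-2}^{0} x dx = (0^2 - (-2)^2)/2
  = -2.
Inner integral in y: integral_{-2}^{1} 1 dy = (1^1 - (-2)^1)/1
  = 3.
Product: (-2) * (3) = -6.

-6


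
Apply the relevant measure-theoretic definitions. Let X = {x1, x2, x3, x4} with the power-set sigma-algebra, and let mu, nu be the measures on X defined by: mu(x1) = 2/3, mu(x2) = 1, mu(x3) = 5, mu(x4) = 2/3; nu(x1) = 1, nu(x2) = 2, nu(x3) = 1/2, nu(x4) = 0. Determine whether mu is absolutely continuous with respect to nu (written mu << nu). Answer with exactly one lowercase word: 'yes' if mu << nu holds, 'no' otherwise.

mu << nu means: every nu-null measurable set is also mu-null; equivalently, for every atom x, if nu({x}) = 0 then mu({x}) = 0.
Checking each atom:
  x1: nu = 1 > 0 -> no constraint.
  x2: nu = 2 > 0 -> no constraint.
  x3: nu = 1/2 > 0 -> no constraint.
  x4: nu = 0, mu = 2/3 > 0 -> violates mu << nu.
The atom(s) x4 violate the condition (nu = 0 but mu > 0). Therefore mu is NOT absolutely continuous w.r.t. nu.

no


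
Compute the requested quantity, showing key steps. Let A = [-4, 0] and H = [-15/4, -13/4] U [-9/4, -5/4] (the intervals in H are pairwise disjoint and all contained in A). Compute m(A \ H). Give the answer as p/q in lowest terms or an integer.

The ambient interval has length m(A) = 0 - (-4) = 4.
Since the holes are disjoint and sit inside A, by finite additivity
  m(H) = sum_i (b_i - a_i), and m(A \ H) = m(A) - m(H).
Computing the hole measures:
  m(H_1) = -13/4 - (-15/4) = 1/2.
  m(H_2) = -5/4 - (-9/4) = 1.
Summed: m(H) = 1/2 + 1 = 3/2.
So m(A \ H) = 4 - 3/2 = 5/2.

5/2


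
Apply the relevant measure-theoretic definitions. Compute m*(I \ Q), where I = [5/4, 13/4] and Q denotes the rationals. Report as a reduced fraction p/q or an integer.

The interval I = [5/4, 13/4] has m(I) = 13/4 - 5/4 = 2 (endpoints are measure-zero, so open/closed/half-open agree). Write I = (I cap Q) u (I \ Q). The rationals in I are countable, so m*(I cap Q) = 0 (cover each rational by intervals whose total length is arbitrarily small). By countable subadditivity m*(I) <= m*(I cap Q) + m*(I \ Q), hence m*(I \ Q) >= m(I) = 2. The reverse inequality m*(I \ Q) <= m*(I) = 2 is trivial since (I \ Q) is a subset of I. Therefore m*(I \ Q) = 2.

2


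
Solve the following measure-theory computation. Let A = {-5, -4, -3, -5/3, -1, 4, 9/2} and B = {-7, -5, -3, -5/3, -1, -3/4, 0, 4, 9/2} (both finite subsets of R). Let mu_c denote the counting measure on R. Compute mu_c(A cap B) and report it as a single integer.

Counting measure on a finite set equals cardinality. mu_c(A cap B) = |A cap B| (elements appearing in both).
Enumerating the elements of A that also lie in B gives 6 element(s).
So mu_c(A cap B) = 6.

6


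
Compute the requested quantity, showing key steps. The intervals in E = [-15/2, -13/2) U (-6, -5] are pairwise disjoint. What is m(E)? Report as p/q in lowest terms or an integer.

For pairwise disjoint intervals, m(union_i I_i) = sum_i m(I_i),
and m is invariant under swapping open/closed endpoints (single points have measure 0).
So m(E) = sum_i (b_i - a_i).
  I_1 has length -13/2 - (-15/2) = 1.
  I_2 has length -5 - (-6) = 1.
Summing:
  m(E) = 1 + 1 = 2.

2


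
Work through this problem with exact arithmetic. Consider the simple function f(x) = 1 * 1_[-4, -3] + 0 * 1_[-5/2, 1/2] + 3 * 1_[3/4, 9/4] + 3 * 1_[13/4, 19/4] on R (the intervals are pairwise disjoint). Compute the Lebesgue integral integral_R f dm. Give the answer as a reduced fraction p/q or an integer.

For a simple function f = sum_i c_i * 1_{A_i} with disjoint A_i,
  integral f dm = sum_i c_i * m(A_i).
Lengths of the A_i:
  m(A_1) = -3 - (-4) = 1.
  m(A_2) = 1/2 - (-5/2) = 3.
  m(A_3) = 9/4 - 3/4 = 3/2.
  m(A_4) = 19/4 - 13/4 = 3/2.
Contributions c_i * m(A_i):
  (1) * (1) = 1.
  (0) * (3) = 0.
  (3) * (3/2) = 9/2.
  (3) * (3/2) = 9/2.
Total: 1 + 0 + 9/2 + 9/2 = 10.

10


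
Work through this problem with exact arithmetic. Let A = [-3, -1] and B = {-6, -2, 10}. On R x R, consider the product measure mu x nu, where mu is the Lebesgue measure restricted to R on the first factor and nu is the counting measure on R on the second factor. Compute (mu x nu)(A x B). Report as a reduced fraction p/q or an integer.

For a measurable rectangle A x B, the product measure satisfies
  (mu x nu)(A x B) = mu(A) * nu(B).
  mu(A) = 2.
  nu(B) = 3.
  (mu x nu)(A x B) = 2 * 3 = 6.

6


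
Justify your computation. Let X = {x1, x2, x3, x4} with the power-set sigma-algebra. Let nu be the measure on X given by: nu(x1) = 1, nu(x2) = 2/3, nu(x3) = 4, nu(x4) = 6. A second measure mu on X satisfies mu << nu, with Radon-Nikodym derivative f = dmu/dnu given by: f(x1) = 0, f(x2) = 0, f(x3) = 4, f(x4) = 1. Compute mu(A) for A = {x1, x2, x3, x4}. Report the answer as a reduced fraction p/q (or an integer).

By the defining property of the Radon-Nikodym derivative, for every measurable set A,
  mu(A) = integral_A f dnu.
Since nu is a discrete measure concentrated on the atoms of X, the integral over A reduces to the sum
  mu(A) = sum_{x in A} f(x) * nu({x}).
Computing each term:
  x1: f(x1) * nu(x1) = 0 * 1 = 0.
  x2: f(x2) * nu(x2) = 0 * 2/3 = 0.
  x3: f(x3) * nu(x3) = 4 * 4 = 16.
  x4: f(x4) * nu(x4) = 1 * 6 = 6.
Summing: mu(A) = 0 + 0 + 16 + 6 = 22.

22


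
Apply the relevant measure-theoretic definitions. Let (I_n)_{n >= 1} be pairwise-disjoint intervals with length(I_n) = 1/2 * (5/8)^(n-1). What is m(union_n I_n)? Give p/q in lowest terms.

By countable additivity of the Lebesgue measure on pairwise disjoint measurable sets,
  m(union_{n >= 1} I_n) = sum_{n >= 1} m(I_n) = sum_{n >= 1} a * r^(n-1),
  with a = 1/2 and r = 5/8.
Since 0 < r = 5/8 < 1, the geometric series converges:
  sum_{n >= 1} a * r^(n-1) = a / (1 - r).
  = 1/2 / (1 - 5/8)
  = 1/2 / (3/8)
  = 4/3.

4/3


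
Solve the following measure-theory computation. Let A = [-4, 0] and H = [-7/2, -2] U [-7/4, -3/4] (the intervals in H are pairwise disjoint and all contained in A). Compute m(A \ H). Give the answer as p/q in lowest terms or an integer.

The ambient interval has length m(A) = 0 - (-4) = 4.
Since the holes are disjoint and sit inside A, by finite additivity
  m(H) = sum_i (b_i - a_i), and m(A \ H) = m(A) - m(H).
Computing the hole measures:
  m(H_1) = -2 - (-7/2) = 3/2.
  m(H_2) = -3/4 - (-7/4) = 1.
Summed: m(H) = 3/2 + 1 = 5/2.
So m(A \ H) = 4 - 5/2 = 3/2.

3/2


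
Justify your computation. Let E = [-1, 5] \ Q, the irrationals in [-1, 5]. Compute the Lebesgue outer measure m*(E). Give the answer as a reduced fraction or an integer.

The interval I = [-1, 5] has m(I) = 5 - (-1) = 6 (endpoints are measure-zero, so open/closed/half-open agree). Write I = (I cap Q) u (I \ Q). The rationals in I are countable, so m*(I cap Q) = 0 (cover each rational by intervals whose total length is arbitrarily small). By countable subadditivity m*(I) <= m*(I cap Q) + m*(I \ Q), hence m*(I \ Q) >= m(I) = 6. The reverse inequality m*(I \ Q) <= m*(I) = 6 is trivial since (I \ Q) is a subset of I. Therefore m*(I \ Q) = 6.

6


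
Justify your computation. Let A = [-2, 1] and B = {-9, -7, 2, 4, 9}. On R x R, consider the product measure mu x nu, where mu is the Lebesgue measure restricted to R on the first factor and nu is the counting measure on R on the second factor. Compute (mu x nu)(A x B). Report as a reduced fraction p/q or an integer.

For a measurable rectangle A x B, the product measure satisfies
  (mu x nu)(A x B) = mu(A) * nu(B).
  mu(A) = 3.
  nu(B) = 5.
  (mu x nu)(A x B) = 3 * 5 = 15.

15


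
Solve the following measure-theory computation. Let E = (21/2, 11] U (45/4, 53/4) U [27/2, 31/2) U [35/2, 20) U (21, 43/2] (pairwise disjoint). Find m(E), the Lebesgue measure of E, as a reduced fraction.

For pairwise disjoint intervals, m(union_i I_i) = sum_i m(I_i),
and m is invariant under swapping open/closed endpoints (single points have measure 0).
So m(E) = sum_i (b_i - a_i).
  I_1 has length 11 - 21/2 = 1/2.
  I_2 has length 53/4 - 45/4 = 2.
  I_3 has length 31/2 - 27/2 = 2.
  I_4 has length 20 - 35/2 = 5/2.
  I_5 has length 43/2 - 21 = 1/2.
Summing:
  m(E) = 1/2 + 2 + 2 + 5/2 + 1/2 = 15/2.

15/2


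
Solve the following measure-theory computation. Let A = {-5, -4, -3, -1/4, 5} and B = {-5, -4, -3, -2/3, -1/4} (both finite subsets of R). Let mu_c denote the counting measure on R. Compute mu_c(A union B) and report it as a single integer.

Counting measure on a finite set equals cardinality. By inclusion-exclusion, |A union B| = |A| + |B| - |A cap B|.
|A| = 5, |B| = 5, |A cap B| = 4.
So mu_c(A union B) = 5 + 5 - 4 = 6.

6


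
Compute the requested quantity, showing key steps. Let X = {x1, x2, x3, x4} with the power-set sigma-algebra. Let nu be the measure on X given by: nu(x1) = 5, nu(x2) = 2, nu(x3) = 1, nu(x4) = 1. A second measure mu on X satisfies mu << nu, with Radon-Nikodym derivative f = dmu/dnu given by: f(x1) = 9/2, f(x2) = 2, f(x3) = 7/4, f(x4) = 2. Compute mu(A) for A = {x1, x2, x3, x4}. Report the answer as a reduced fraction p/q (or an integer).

By the defining property of the Radon-Nikodym derivative, for every measurable set A,
  mu(A) = integral_A f dnu.
Since nu is a discrete measure concentrated on the atoms of X, the integral over A reduces to the sum
  mu(A) = sum_{x in A} f(x) * nu({x}).
Computing each term:
  x1: f(x1) * nu(x1) = 9/2 * 5 = 45/2.
  x2: f(x2) * nu(x2) = 2 * 2 = 4.
  x3: f(x3) * nu(x3) = 7/4 * 1 = 7/4.
  x4: f(x4) * nu(x4) = 2 * 1 = 2.
Summing: mu(A) = 45/2 + 4 + 7/4 + 2 = 121/4.

121/4


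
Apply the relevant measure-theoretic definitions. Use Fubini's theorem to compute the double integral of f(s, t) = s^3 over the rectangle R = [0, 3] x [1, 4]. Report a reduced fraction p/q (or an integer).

f(s, t) is a tensor product of a function of s and a function of t, and both factors are bounded continuous (hence Lebesgue integrable) on the rectangle, so Fubini's theorem applies:
  integral_R f d(m x m) = (integral_a1^b1 s^3 ds) * (integral_a2^b2 1 dt).
Inner integral in s: integral_{0}^{3} s^3 ds = (3^4 - 0^4)/4
  = 81/4.
Inner integral in t: integral_{1}^{4} 1 dt = (4^1 - 1^1)/1
  = 3.
Product: (81/4) * (3) = 243/4.

243/4


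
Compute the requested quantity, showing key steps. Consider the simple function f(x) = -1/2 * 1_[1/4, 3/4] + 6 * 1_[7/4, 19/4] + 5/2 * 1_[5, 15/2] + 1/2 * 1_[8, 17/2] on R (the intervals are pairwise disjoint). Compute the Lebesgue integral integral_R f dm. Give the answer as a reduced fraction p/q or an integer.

For a simple function f = sum_i c_i * 1_{A_i} with disjoint A_i,
  integral f dm = sum_i c_i * m(A_i).
Lengths of the A_i:
  m(A_1) = 3/4 - 1/4 = 1/2.
  m(A_2) = 19/4 - 7/4 = 3.
  m(A_3) = 15/2 - 5 = 5/2.
  m(A_4) = 17/2 - 8 = 1/2.
Contributions c_i * m(A_i):
  (-1/2) * (1/2) = -1/4.
  (6) * (3) = 18.
  (5/2) * (5/2) = 25/4.
  (1/2) * (1/2) = 1/4.
Total: -1/4 + 18 + 25/4 + 1/4 = 97/4.

97/4


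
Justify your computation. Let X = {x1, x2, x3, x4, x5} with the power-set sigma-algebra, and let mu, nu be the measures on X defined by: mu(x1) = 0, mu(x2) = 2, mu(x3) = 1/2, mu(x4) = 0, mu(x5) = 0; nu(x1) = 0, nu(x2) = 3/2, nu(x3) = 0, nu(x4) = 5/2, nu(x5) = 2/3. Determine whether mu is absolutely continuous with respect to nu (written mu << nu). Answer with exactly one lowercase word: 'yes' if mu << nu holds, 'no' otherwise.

mu << nu means: every nu-null measurable set is also mu-null; equivalently, for every atom x, if nu({x}) = 0 then mu({x}) = 0.
Checking each atom:
  x1: nu = 0, mu = 0 -> consistent with mu << nu.
  x2: nu = 3/2 > 0 -> no constraint.
  x3: nu = 0, mu = 1/2 > 0 -> violates mu << nu.
  x4: nu = 5/2 > 0 -> no constraint.
  x5: nu = 2/3 > 0 -> no constraint.
The atom(s) x3 violate the condition (nu = 0 but mu > 0). Therefore mu is NOT absolutely continuous w.r.t. nu.

no


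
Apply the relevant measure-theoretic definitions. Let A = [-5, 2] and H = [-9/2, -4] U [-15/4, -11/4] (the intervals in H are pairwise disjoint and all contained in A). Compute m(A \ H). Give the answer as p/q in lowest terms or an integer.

The ambient interval has length m(A) = 2 - (-5) = 7.
Since the holes are disjoint and sit inside A, by finite additivity
  m(H) = sum_i (b_i - a_i), and m(A \ H) = m(A) - m(H).
Computing the hole measures:
  m(H_1) = -4 - (-9/2) = 1/2.
  m(H_2) = -11/4 - (-15/4) = 1.
Summed: m(H) = 1/2 + 1 = 3/2.
So m(A \ H) = 7 - 3/2 = 11/2.

11/2


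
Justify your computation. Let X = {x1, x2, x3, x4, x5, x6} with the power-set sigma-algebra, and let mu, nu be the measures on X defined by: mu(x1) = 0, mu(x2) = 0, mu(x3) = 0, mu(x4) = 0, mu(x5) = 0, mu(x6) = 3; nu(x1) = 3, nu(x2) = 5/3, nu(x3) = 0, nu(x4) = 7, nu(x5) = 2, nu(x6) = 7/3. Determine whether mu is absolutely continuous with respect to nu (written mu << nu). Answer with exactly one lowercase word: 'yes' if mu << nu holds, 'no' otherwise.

mu << nu means: every nu-null measurable set is also mu-null; equivalently, for every atom x, if nu({x}) = 0 then mu({x}) = 0.
Checking each atom:
  x1: nu = 3 > 0 -> no constraint.
  x2: nu = 5/3 > 0 -> no constraint.
  x3: nu = 0, mu = 0 -> consistent with mu << nu.
  x4: nu = 7 > 0 -> no constraint.
  x5: nu = 2 > 0 -> no constraint.
  x6: nu = 7/3 > 0 -> no constraint.
No atom violates the condition. Therefore mu << nu.

yes


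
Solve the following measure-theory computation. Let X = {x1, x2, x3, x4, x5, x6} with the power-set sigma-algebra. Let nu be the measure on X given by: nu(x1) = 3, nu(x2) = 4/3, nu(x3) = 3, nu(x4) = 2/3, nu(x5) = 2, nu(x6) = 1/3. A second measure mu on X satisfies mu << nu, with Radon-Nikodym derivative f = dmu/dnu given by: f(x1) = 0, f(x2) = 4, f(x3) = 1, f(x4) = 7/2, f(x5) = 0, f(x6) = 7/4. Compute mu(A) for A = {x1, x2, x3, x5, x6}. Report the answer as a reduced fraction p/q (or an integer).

By the defining property of the Radon-Nikodym derivative, for every measurable set A,
  mu(A) = integral_A f dnu.
Since nu is a discrete measure concentrated on the atoms of X, the integral over A reduces to the sum
  mu(A) = sum_{x in A} f(x) * nu({x}).
Computing each term:
  x1: f(x1) * nu(x1) = 0 * 3 = 0.
  x2: f(x2) * nu(x2) = 4 * 4/3 = 16/3.
  x3: f(x3) * nu(x3) = 1 * 3 = 3.
  x5: f(x5) * nu(x5) = 0 * 2 = 0.
  x6: f(x6) * nu(x6) = 7/4 * 1/3 = 7/12.
Summing: mu(A) = 0 + 16/3 + 3 + 0 + 7/12 = 107/12.

107/12


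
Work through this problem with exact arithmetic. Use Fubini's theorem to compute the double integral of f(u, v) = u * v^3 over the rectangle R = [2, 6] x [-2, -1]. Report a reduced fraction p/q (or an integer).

f(u, v) is a tensor product of a function of u and a function of v, and both factors are bounded continuous (hence Lebesgue integrable) on the rectangle, so Fubini's theorem applies:
  integral_R f d(m x m) = (integral_a1^b1 u du) * (integral_a2^b2 v^3 dv).
Inner integral in u: integral_{2}^{6} u du = (6^2 - 2^2)/2
  = 16.
Inner integral in v: integral_{-2}^{-1} v^3 dv = ((-1)^4 - (-2)^4)/4
  = -15/4.
Product: (16) * (-15/4) = -60.

-60


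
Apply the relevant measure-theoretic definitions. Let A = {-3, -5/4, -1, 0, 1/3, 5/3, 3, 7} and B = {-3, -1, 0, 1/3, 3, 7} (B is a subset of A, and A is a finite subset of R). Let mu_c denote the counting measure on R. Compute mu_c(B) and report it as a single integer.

Counting measure assigns mu_c(E) = |E| (number of elements) when E is finite.
B has 6 element(s), so mu_c(B) = 6.

6


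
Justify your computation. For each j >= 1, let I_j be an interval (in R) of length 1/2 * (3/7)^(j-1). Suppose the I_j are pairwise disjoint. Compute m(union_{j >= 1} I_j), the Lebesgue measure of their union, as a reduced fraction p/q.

By countable additivity of the Lebesgue measure on pairwise disjoint measurable sets,
  m(union_{j >= 1} I_j) = sum_{j >= 1} m(I_j) = sum_{j >= 1} a * r^(j-1),
  with a = 1/2 and r = 3/7.
Since 0 < r = 3/7 < 1, the geometric series converges:
  sum_{j >= 1} a * r^(j-1) = a / (1 - r).
  = 1/2 / (1 - 3/7)
  = 1/2 / (4/7)
  = 7/8.

7/8


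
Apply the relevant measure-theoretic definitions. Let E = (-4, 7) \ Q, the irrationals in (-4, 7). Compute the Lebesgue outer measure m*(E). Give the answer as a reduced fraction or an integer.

The interval I = (-4, 7) has m(I) = 7 - (-4) = 11 (endpoints are measure-zero, so open/closed/half-open agree). Write I = (I cap Q) u (I \ Q). The rationals in I are countable, so m*(I cap Q) = 0 (cover each rational by intervals whose total length is arbitrarily small). By countable subadditivity m*(I) <= m*(I cap Q) + m*(I \ Q), hence m*(I \ Q) >= m(I) = 11. The reverse inequality m*(I \ Q) <= m*(I) = 11 is trivial since (I \ Q) is a subset of I. Therefore m*(I \ Q) = 11.

11


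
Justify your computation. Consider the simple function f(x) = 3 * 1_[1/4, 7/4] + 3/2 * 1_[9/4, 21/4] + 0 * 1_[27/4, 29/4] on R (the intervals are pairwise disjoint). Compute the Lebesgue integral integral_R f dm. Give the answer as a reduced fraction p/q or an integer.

For a simple function f = sum_i c_i * 1_{A_i} with disjoint A_i,
  integral f dm = sum_i c_i * m(A_i).
Lengths of the A_i:
  m(A_1) = 7/4 - 1/4 = 3/2.
  m(A_2) = 21/4 - 9/4 = 3.
  m(A_3) = 29/4 - 27/4 = 1/2.
Contributions c_i * m(A_i):
  (3) * (3/2) = 9/2.
  (3/2) * (3) = 9/2.
  (0) * (1/2) = 0.
Total: 9/2 + 9/2 + 0 = 9.

9


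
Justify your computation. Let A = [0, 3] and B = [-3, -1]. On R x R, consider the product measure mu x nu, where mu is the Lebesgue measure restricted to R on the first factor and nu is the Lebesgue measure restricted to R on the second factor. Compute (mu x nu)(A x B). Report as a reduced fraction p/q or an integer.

For a measurable rectangle A x B, the product measure satisfies
  (mu x nu)(A x B) = mu(A) * nu(B).
  mu(A) = 3.
  nu(B) = 2.
  (mu x nu)(A x B) = 3 * 2 = 6.

6


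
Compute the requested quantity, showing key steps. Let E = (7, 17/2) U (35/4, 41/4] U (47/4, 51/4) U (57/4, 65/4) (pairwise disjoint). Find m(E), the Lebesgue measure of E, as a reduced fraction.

For pairwise disjoint intervals, m(union_i I_i) = sum_i m(I_i),
and m is invariant under swapping open/closed endpoints (single points have measure 0).
So m(E) = sum_i (b_i - a_i).
  I_1 has length 17/2 - 7 = 3/2.
  I_2 has length 41/4 - 35/4 = 3/2.
  I_3 has length 51/4 - 47/4 = 1.
  I_4 has length 65/4 - 57/4 = 2.
Summing:
  m(E) = 3/2 + 3/2 + 1 + 2 = 6.

6


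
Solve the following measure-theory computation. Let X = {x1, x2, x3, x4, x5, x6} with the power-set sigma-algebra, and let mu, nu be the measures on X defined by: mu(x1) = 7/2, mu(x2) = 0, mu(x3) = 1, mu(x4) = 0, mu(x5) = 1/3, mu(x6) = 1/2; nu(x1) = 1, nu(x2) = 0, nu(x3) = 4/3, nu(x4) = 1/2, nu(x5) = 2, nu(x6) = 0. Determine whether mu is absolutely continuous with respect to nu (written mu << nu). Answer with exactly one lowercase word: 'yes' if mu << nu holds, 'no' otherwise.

mu << nu means: every nu-null measurable set is also mu-null; equivalently, for every atom x, if nu({x}) = 0 then mu({x}) = 0.
Checking each atom:
  x1: nu = 1 > 0 -> no constraint.
  x2: nu = 0, mu = 0 -> consistent with mu << nu.
  x3: nu = 4/3 > 0 -> no constraint.
  x4: nu = 1/2 > 0 -> no constraint.
  x5: nu = 2 > 0 -> no constraint.
  x6: nu = 0, mu = 1/2 > 0 -> violates mu << nu.
The atom(s) x6 violate the condition (nu = 0 but mu > 0). Therefore mu is NOT absolutely continuous w.r.t. nu.

no


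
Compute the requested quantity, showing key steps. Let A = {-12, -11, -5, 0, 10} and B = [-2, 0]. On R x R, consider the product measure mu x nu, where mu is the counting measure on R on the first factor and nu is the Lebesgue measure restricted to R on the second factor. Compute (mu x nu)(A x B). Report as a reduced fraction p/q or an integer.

For a measurable rectangle A x B, the product measure satisfies
  (mu x nu)(A x B) = mu(A) * nu(B).
  mu(A) = 5.
  nu(B) = 2.
  (mu x nu)(A x B) = 5 * 2 = 10.

10


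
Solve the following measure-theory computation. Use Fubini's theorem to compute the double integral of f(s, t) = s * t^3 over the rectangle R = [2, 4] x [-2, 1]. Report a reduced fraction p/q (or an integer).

f(s, t) is a tensor product of a function of s and a function of t, and both factors are bounded continuous (hence Lebesgue integrable) on the rectangle, so Fubini's theorem applies:
  integral_R f d(m x m) = (integral_a1^b1 s ds) * (integral_a2^b2 t^3 dt).
Inner integral in s: integral_{2}^{4} s ds = (4^2 - 2^2)/2
  = 6.
Inner integral in t: integral_{-2}^{1} t^3 dt = (1^4 - (-2)^4)/4
  = -15/4.
Product: (6) * (-15/4) = -45/2.

-45/2


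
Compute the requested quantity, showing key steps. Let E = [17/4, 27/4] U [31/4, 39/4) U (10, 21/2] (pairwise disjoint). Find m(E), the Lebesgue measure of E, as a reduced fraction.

For pairwise disjoint intervals, m(union_i I_i) = sum_i m(I_i),
and m is invariant under swapping open/closed endpoints (single points have measure 0).
So m(E) = sum_i (b_i - a_i).
  I_1 has length 27/4 - 17/4 = 5/2.
  I_2 has length 39/4 - 31/4 = 2.
  I_3 has length 21/2 - 10 = 1/2.
Summing:
  m(E) = 5/2 + 2 + 1/2 = 5.

5


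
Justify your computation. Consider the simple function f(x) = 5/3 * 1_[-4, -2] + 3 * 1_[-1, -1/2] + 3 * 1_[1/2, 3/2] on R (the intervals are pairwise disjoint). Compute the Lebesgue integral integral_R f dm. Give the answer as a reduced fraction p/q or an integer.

For a simple function f = sum_i c_i * 1_{A_i} with disjoint A_i,
  integral f dm = sum_i c_i * m(A_i).
Lengths of the A_i:
  m(A_1) = -2 - (-4) = 2.
  m(A_2) = -1/2 - (-1) = 1/2.
  m(A_3) = 3/2 - 1/2 = 1.
Contributions c_i * m(A_i):
  (5/3) * (2) = 10/3.
  (3) * (1/2) = 3/2.
  (3) * (1) = 3.
Total: 10/3 + 3/2 + 3 = 47/6.

47/6


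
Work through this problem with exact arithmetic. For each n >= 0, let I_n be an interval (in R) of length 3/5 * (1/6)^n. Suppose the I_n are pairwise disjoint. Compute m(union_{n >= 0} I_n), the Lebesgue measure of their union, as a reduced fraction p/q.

By countable additivity of the Lebesgue measure on pairwise disjoint measurable sets,
  m(union_{n >= 0} I_n) = sum_{n >= 0} m(I_n) = sum_{n >= 0} a * r^n,
  with a = 3/5 and r = 1/6.
Since 0 < r = 1/6 < 1, the geometric series converges:
  sum_{n >= 0} a * r^n = a / (1 - r).
  = 3/5 / (1 - 1/6)
  = 3/5 / (5/6)
  = 18/25.

18/25


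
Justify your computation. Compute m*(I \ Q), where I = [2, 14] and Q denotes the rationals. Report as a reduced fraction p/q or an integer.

The interval I = [2, 14] has m(I) = 14 - 2 = 12 (endpoints are measure-zero, so open/closed/half-open agree). Write I = (I cap Q) u (I \ Q). The rationals in I are countable, so m*(I cap Q) = 0 (cover each rational by intervals whose total length is arbitrarily small). By countable subadditivity m*(I) <= m*(I cap Q) + m*(I \ Q), hence m*(I \ Q) >= m(I) = 12. The reverse inequality m*(I \ Q) <= m*(I) = 12 is trivial since (I \ Q) is a subset of I. Therefore m*(I \ Q) = 12.

12


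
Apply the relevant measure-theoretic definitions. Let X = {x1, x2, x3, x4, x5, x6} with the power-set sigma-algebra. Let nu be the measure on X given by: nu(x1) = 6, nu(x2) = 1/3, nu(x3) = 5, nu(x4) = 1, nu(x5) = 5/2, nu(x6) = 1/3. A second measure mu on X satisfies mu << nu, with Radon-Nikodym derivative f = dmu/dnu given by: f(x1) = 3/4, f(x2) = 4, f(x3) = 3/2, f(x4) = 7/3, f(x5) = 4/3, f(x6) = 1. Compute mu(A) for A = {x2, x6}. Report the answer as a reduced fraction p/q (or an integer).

By the defining property of the Radon-Nikodym derivative, for every measurable set A,
  mu(A) = integral_A f dnu.
Since nu is a discrete measure concentrated on the atoms of X, the integral over A reduces to the sum
  mu(A) = sum_{x in A} f(x) * nu({x}).
Computing each term:
  x2: f(x2) * nu(x2) = 4 * 1/3 = 4/3.
  x6: f(x6) * nu(x6) = 1 * 1/3 = 1/3.
Summing: mu(A) = 4/3 + 1/3 = 5/3.

5/3


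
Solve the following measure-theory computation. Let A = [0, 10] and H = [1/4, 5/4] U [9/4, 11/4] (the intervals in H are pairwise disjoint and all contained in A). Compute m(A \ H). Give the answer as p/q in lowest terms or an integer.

The ambient interval has length m(A) = 10 - 0 = 10.
Since the holes are disjoint and sit inside A, by finite additivity
  m(H) = sum_i (b_i - a_i), and m(A \ H) = m(A) - m(H).
Computing the hole measures:
  m(H_1) = 5/4 - 1/4 = 1.
  m(H_2) = 11/4 - 9/4 = 1/2.
Summed: m(H) = 1 + 1/2 = 3/2.
So m(A \ H) = 10 - 3/2 = 17/2.

17/2


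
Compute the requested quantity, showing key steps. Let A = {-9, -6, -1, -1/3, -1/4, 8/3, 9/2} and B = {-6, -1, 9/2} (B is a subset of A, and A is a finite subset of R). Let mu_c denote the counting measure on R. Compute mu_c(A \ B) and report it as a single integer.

Counting measure assigns mu_c(E) = |E| (number of elements) when E is finite. For B subset A, A \ B is the set of elements of A not in B, so |A \ B| = |A| - |B|.
|A| = 7, |B| = 3, so mu_c(A \ B) = 7 - 3 = 4.

4


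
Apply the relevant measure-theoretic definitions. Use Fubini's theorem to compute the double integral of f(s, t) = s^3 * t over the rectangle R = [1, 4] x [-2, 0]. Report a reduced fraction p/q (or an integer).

f(s, t) is a tensor product of a function of s and a function of t, and both factors are bounded continuous (hence Lebesgue integrable) on the rectangle, so Fubini's theorem applies:
  integral_R f d(m x m) = (integral_a1^b1 s^3 ds) * (integral_a2^b2 t dt).
Inner integral in s: integral_{1}^{4} s^3 ds = (4^4 - 1^4)/4
  = 255/4.
Inner integral in t: integral_{-2}^{0} t dt = (0^2 - (-2)^2)/2
  = -2.
Product: (255/4) * (-2) = -255/2.

-255/2


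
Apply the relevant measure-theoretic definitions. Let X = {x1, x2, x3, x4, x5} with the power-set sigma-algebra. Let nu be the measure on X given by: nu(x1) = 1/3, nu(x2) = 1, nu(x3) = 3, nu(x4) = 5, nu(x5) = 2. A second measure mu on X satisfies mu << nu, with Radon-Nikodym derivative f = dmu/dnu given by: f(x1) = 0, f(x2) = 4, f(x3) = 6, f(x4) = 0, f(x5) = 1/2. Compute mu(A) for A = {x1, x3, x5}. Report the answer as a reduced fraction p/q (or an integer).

By the defining property of the Radon-Nikodym derivative, for every measurable set A,
  mu(A) = integral_A f dnu.
Since nu is a discrete measure concentrated on the atoms of X, the integral over A reduces to the sum
  mu(A) = sum_{x in A} f(x) * nu({x}).
Computing each term:
  x1: f(x1) * nu(x1) = 0 * 1/3 = 0.
  x3: f(x3) * nu(x3) = 6 * 3 = 18.
  x5: f(x5) * nu(x5) = 1/2 * 2 = 1.
Summing: mu(A) = 0 + 18 + 1 = 19.

19


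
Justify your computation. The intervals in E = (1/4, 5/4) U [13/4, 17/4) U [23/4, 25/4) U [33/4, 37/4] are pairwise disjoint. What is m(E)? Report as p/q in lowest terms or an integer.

For pairwise disjoint intervals, m(union_i I_i) = sum_i m(I_i),
and m is invariant under swapping open/closed endpoints (single points have measure 0).
So m(E) = sum_i (b_i - a_i).
  I_1 has length 5/4 - 1/4 = 1.
  I_2 has length 17/4 - 13/4 = 1.
  I_3 has length 25/4 - 23/4 = 1/2.
  I_4 has length 37/4 - 33/4 = 1.
Summing:
  m(E) = 1 + 1 + 1/2 + 1 = 7/2.

7/2


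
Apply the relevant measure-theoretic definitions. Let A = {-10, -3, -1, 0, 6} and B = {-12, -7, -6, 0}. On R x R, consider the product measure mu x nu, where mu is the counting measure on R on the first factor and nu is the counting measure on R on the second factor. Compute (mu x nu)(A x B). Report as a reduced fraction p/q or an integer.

For a measurable rectangle A x B, the product measure satisfies
  (mu x nu)(A x B) = mu(A) * nu(B).
  mu(A) = 5.
  nu(B) = 4.
  (mu x nu)(A x B) = 5 * 4 = 20.

20
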